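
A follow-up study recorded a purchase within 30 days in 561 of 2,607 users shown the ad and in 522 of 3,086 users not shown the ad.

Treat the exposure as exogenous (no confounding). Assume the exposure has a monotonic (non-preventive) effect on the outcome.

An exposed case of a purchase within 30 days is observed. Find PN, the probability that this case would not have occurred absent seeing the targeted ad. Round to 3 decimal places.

p₁ = P(outcome | exposed) = 561/2607 = 0.21519
p₀ = P(outcome | unexposed) = 522/3086 = 0.16915
Under exogeneity and monotonicity, PN = (p₁ − p₀) / p₁.
PN = (0.21519 − 0.16915) / 0.21519 = 0.046039 / 0.21519 ≈ 0.2139

PN ≈ 0.214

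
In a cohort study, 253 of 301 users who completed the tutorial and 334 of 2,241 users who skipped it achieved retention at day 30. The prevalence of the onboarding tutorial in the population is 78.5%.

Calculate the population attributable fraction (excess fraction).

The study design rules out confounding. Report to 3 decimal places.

p₁ = P(outcome | exposed) = 253/301 = 0.84053
p₀ = P(outcome | unexposed) = 334/2241 = 0.14904
Overall risk P(Y=1) = π·p₁ + (1−π)·p₀ = 0.785×0.84053 + 0.215×0.14904 = 0.69186.
Under exogeneity, PAF = [P(Y=1) − p₀] / P(Y=1).
PAF = (0.69186 − 0.14904) / 0.69186 ≈ 0.7846

PAF ≈ 0.785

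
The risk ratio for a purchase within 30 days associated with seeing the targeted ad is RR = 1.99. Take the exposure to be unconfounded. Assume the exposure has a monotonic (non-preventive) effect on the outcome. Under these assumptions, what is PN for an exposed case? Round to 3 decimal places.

Under exogeneity and monotonicity, PN = (RR − 1) / RR = 1 − 1/RR.
PN = (1.99 − 1) / 1.99 = 0.99 / 1.99 ≈ 0.4975

PN ≈ 0.497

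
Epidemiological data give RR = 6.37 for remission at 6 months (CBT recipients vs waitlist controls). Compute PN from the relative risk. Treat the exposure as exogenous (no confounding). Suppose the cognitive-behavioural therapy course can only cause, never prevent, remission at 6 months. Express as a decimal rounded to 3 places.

PN ≈ 0.843

Under exogeneity and monotonicity, PN = (RR − 1) / RR = 1 − 1/RR.
PN = (6.37 − 1) / 6.37 = 5.37 / 6.37 ≈ 0.8430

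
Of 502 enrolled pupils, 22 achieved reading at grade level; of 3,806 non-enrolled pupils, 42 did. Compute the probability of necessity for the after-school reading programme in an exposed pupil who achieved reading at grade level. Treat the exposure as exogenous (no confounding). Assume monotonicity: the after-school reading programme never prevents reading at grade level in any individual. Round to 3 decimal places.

PN ≈ 0.748

p₁ = P(outcome | exposed) = 22/502 = 0.043825
p₀ = P(outcome | unexposed) = 42/3806 = 0.011035
Under exogeneity and monotonicity, PN = (p₁ − p₀) / p₁.
PN = (0.043825 − 0.011035) / 0.043825 = 0.032789 / 0.043825 ≈ 0.7482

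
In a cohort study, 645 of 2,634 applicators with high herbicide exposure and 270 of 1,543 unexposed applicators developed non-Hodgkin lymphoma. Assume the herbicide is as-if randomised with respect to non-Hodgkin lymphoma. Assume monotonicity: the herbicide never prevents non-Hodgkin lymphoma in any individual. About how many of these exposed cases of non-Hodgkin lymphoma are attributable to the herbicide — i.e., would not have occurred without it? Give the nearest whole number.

p₁ = P(outcome | exposed) = 645/2634 = 0.24487
p₀ = P(outcome | unexposed) = 270/1543 = 0.17498
PN = (p₁ − p₀)/p₁ = (0.24487 − 0.17498) / 0.24487 ≈ 0.28542.
Attributable cases ≈ PN × (exposed cases) = 0.28542 × 645 ≈ 184.09.

about 184 cases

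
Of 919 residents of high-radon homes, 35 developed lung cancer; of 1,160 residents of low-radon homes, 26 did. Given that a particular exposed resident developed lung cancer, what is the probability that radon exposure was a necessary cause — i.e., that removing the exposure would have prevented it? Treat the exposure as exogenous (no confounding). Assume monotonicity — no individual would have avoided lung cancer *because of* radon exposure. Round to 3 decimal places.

p₁ = P(outcome | exposed) = 35/919 = 0.038085
p₀ = P(outcome | unexposed) = 26/1160 = 0.022414
Under exogeneity and monotonicity, PN = (p₁ − p₀) / p₁.
PN = (0.038085 − 0.022414) / 0.038085 = 0.015671 / 0.038085 ≈ 0.4115

PN ≈ 0.411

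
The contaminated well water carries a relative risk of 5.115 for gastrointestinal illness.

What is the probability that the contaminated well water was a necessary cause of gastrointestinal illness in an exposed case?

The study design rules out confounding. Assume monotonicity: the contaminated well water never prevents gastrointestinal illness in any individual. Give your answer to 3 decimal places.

PN ≈ 0.804

Under exogeneity and monotonicity, PN = (RR − 1) / RR = 1 − 1/RR.
PN = (5.115 − 1) / 5.115 = 4.115 / 5.115 ≈ 0.8045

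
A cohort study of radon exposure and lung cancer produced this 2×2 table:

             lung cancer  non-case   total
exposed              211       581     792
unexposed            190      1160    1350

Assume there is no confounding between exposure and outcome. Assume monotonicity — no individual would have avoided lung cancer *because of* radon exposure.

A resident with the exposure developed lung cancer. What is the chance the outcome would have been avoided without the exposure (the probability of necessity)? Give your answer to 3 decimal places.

PN ≈ 0.472

p₁ = P(outcome | exposed) = 211/792 = 0.26641
p₀ = P(outcome | unexposed) = 190/1350 = 0.14074
Under exogeneity and monotonicity, PN = (p₁ − p₀) / p₁.
PN = (0.26641 − 0.14074) / 0.26641 = 0.12567 / 0.26641 ≈ 0.4717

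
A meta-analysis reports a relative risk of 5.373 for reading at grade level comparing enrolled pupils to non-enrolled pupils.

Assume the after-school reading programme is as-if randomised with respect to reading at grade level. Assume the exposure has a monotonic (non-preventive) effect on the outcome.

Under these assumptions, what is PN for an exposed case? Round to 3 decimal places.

Under exogeneity and monotonicity, PN = (RR − 1) / RR = 1 − 1/RR.
PN = (5.373 − 1) / 5.373 = 4.373 / 5.373 ≈ 0.8139

PN ≈ 0.814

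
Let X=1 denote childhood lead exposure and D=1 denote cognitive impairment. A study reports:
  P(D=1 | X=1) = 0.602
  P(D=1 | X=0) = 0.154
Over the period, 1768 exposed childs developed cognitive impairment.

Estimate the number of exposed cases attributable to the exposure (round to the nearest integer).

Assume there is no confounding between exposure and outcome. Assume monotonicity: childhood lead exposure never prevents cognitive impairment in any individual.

Let p₁ = 0.602, p₀ = 0.154.
PN = (p₁ − p₀)/p₁ = (0.602 − 0.154) / 0.602 ≈ 0.74419.
Attributable cases ≈ PN × (exposed cases) = 0.74419 × 1768 ≈ 1315.72.

about 1316 cases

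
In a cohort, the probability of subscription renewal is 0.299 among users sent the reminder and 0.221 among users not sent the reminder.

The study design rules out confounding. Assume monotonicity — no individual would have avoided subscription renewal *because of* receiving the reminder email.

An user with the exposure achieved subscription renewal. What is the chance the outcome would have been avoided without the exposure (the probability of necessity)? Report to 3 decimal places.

Let p₁ = 0.299, p₀ = 0.221.
Under exogeneity and monotonicity, PN = (p₁ − p₀) / p₁.
PN = (0.299 − 0.221) / 0.299 = 0.078 / 0.299 ≈ 0.2609

PN ≈ 0.261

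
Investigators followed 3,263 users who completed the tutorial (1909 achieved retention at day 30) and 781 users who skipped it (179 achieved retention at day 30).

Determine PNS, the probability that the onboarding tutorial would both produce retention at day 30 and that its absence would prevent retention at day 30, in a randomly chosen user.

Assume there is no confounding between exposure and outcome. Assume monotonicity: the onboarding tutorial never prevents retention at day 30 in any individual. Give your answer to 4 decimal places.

p₁ = P(outcome | exposed) = 1909/3263 = 0.58504
p₀ = P(outcome | unexposed) = 179/781 = 0.22919
Under exogeneity and monotonicity, PNS = p₁ − p₀.
PNS = 0.58504 − 0.22919 = 0.35585

PNS ≈ 0.3559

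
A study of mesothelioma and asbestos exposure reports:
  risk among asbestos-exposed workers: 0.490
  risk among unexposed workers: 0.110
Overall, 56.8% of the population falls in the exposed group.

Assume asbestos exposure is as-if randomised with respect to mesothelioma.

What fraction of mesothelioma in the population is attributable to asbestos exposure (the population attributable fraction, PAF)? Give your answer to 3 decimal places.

Let p₁ = 0.49, p₀ = 0.11.
Overall risk P(Y=1) = π·p₁ + (1−π)·p₀ = 0.568×0.49 + 0.432×0.11 = 0.32584.
Under exogeneity, PAF = [P(Y=1) − p₀] / P(Y=1).
PAF = (0.32584 − 0.11) / 0.32584 ≈ 0.6624

PAF ≈ 0.662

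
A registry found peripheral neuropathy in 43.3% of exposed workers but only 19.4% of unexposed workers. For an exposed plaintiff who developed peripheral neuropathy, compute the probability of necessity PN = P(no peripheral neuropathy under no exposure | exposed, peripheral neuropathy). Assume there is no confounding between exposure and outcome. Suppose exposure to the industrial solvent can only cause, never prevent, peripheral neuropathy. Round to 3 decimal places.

PN ≈ 0.552

p₁ = 0.433, p₀ = 0.194.
Under exogeneity and monotonicity, PN = (p₁ − p₀) / p₁.
PN = (0.433 − 0.194) / 0.433 = 0.239 / 0.433 ≈ 0.5520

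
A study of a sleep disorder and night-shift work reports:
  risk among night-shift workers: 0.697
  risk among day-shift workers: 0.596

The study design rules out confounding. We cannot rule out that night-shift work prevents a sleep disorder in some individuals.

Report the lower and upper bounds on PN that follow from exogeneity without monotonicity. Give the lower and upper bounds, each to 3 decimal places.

0.145 ≤ PN ≤ 0.580

Let p₁ = 0.697, p₀ = 0.596.
Under exogeneity alone the bounds on PN are max{0,(p₁−p₀)/p₁} ≤ PN ≤ min{1,(1−p₀)/p₁}.
  lower = (p₁ − p₀)/p₁ = 0.101 / 0.697 ≈ 0.1449
  upper = min{1, (1 − p₀)/p₁} = 0.404 / 0.697 ≈ 0.5796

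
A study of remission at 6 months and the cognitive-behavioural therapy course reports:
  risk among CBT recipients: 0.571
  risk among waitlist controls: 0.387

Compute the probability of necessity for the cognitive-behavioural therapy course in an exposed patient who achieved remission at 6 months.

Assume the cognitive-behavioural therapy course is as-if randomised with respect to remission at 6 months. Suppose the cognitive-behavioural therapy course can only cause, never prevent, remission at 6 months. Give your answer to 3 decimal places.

Let p₁ = 0.571, p₀ = 0.387.
Under exogeneity and monotonicity, PN = (p₁ − p₀) / p₁.
PN = (0.571 − 0.387) / 0.571 = 0.184 / 0.571 ≈ 0.3222

PN ≈ 0.322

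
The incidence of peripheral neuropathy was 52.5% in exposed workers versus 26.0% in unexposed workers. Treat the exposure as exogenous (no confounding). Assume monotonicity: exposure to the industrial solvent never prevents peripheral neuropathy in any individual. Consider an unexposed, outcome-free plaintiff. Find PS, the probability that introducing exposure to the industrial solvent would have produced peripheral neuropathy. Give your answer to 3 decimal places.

PS ≈ 0.358

p₁ = 0.525, p₀ = 0.26.
Under exogeneity and monotonicity, PS = (p₁ − p₀) / (1 − p₀).
PS = (0.525 − 0.26) / (1 − 0.26) = 0.265 / 0.74 ≈ 0.3581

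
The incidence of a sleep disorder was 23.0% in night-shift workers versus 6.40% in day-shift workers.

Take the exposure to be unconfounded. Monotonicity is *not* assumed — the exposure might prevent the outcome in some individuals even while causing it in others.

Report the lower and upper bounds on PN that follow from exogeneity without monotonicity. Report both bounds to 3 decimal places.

p₁ = 0.23, p₀ = 0.064.
Under exogeneity alone the bounds on PN are max{0,(p₁−p₀)/p₁} ≤ PN ≤ min{1,(1−p₀)/p₁}.
  lower = (p₁ − p₀)/p₁ = 0.166 / 0.23 ≈ 0.7217
  upper = min{1, (1 − p₀)/p₁} = 0.936 / 0.23 ≈ 4.0696 → capped at 1

0.722 ≤ PN ≤ 1.000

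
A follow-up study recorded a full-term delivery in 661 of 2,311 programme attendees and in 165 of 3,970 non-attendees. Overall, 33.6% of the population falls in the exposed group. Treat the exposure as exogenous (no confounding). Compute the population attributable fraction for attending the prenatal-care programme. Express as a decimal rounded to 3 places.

PAF ≈ 0.664

p₁ = P(outcome | exposed) = 661/2311 = 0.28602
p₀ = P(outcome | unexposed) = 165/3970 = 0.041562
Overall risk P(Y=1) = π·p₁ + (1−π)·p₀ = 0.336×0.28602 + 0.664×0.041562 = 0.1237.
Under exogeneity, PAF = [P(Y=1) − p₀] / P(Y=1).
PAF = (0.1237 − 0.041562) / 0.1237 ≈ 0.6640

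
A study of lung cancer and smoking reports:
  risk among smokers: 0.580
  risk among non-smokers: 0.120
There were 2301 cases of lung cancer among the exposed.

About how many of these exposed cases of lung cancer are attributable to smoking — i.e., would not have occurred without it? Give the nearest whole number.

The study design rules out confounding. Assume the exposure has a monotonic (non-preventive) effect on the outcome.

about 1825 cases

Let p₁ = 0.58, p₀ = 0.12.
PN = (p₁ − p₀)/p₁ = (0.58 − 0.12) / 0.58 ≈ 0.79310.
Attributable cases ≈ PN × (exposed cases) = 0.79310 × 2301 ≈ 1824.93.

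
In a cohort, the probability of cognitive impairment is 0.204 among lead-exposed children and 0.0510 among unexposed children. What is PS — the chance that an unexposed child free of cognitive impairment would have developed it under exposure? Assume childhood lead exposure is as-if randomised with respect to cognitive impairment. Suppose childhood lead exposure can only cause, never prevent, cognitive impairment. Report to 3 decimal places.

PS ≈ 0.161

Let p₁ = 0.204, p₀ = 0.051.
Under exogeneity and monotonicity, PS = (p₁ − p₀) / (1 − p₀).
PS = (0.204 − 0.051) / (1 − 0.051) = 0.153 / 0.949 ≈ 0.1612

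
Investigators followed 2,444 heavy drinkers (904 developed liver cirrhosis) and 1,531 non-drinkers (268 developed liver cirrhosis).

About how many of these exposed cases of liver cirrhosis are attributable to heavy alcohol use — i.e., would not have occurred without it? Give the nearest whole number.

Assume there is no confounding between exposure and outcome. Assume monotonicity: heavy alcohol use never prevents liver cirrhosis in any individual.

p₁ = P(outcome | exposed) = 904/2444 = 0.36989
p₀ = P(outcome | unexposed) = 268/1531 = 0.17505
PN = (p₁ − p₀)/p₁ = (0.36989 − 0.17505) / 0.36989 ≈ 0.52675.
Attributable cases ≈ PN × (exposed cases) = 0.52675 × 904 ≈ 476.18.

about 476 cases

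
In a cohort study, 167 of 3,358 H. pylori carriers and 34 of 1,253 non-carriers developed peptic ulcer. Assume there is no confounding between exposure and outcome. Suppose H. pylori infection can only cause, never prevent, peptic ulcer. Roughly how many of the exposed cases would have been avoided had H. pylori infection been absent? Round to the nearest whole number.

about 76 cases

p₁ = P(outcome | exposed) = 167/3358 = 0.049732
p₀ = P(outcome | unexposed) = 34/1253 = 0.027135
PN = (p₁ − p₀)/p₁ = (0.049732 − 0.027135) / 0.049732 ≈ 0.45438.
Attributable cases ≈ PN × (exposed cases) = 0.45438 × 167 ≈ 75.88.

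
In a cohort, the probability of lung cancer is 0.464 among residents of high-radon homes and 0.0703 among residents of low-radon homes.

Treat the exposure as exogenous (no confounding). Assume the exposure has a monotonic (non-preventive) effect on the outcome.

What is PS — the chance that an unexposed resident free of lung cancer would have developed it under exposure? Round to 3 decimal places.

PS ≈ 0.423

Let p₁ = 0.464, p₀ = 0.0703.
Under exogeneity and monotonicity, PS = (p₁ − p₀) / (1 − p₀).
PS = (0.464 − 0.0703) / (1 − 0.0703) = 0.3937 / 0.9297 ≈ 0.4235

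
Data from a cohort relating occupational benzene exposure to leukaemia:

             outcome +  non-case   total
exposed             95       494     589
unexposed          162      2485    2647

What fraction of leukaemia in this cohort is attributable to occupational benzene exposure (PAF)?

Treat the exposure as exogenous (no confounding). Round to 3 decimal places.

p₁ = P(outcome | exposed) = 95/589 = 0.16129
p₀ = P(outcome | unexposed) = 162/2647 = 0.061201
Exposure prevalence π = 589/3236 = 0.18201; overall risk P(Y=1) = 0.079419.
Under exogeneity, PAF = [P(Y=1) − p₀]/P(Y=1).
PAF = (0.079419 − 0.061201) / 0.079419 ≈ 0.2294

PAF ≈ 0.229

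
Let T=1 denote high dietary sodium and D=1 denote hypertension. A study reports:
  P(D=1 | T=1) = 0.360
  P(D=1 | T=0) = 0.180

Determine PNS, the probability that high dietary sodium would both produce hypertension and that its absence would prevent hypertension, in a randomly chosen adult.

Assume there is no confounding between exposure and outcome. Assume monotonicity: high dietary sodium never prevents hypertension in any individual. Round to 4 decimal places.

PNS ≈ 0.1800

Let p₁ = 0.36, p₀ = 0.18.
Under exogeneity and monotonicity, PNS = p₁ − p₀.
PNS = 0.36 − 0.18 = 0.18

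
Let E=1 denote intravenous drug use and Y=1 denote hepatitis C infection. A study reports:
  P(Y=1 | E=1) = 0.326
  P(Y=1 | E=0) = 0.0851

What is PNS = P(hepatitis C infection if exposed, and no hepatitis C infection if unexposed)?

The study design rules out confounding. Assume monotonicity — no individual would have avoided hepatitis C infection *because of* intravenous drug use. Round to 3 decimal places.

Let p₁ = 0.326, p₀ = 0.0851.
Under exogeneity and monotonicity, PNS = p₁ − p₀.
PNS = 0.326 − 0.0851 = 0.2409

PNS ≈ 0.241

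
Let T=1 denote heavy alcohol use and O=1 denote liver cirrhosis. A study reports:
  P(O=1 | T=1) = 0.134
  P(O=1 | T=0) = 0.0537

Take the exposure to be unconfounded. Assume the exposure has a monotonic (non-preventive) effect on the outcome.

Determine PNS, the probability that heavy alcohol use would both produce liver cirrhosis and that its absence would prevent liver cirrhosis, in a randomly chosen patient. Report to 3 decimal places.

Let p₁ = 0.134, p₀ = 0.0537.
Under exogeneity and monotonicity, PNS = p₁ − p₀.
PNS = 0.134 − 0.0537 = 0.0803

PNS ≈ 0.080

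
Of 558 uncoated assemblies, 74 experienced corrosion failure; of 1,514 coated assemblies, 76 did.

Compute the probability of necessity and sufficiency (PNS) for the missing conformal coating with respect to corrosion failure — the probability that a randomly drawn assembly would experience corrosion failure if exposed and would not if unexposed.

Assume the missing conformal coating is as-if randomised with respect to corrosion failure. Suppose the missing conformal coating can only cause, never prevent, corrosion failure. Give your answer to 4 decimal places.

p₁ = P(outcome | exposed) = 74/558 = 0.13262
p₀ = P(outcome | unexposed) = 76/1514 = 0.050198
Under exogeneity and monotonicity, PNS = p₁ − p₀.
PNS = 0.13262 − 0.050198 = 0.082418

PNS ≈ 0.0824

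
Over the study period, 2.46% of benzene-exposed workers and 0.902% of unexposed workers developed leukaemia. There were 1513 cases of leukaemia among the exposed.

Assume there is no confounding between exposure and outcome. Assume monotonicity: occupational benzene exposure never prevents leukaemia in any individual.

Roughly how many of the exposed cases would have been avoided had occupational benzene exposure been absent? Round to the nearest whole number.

about 958 cases

p₁ = 0.0246, p₀ = 0.00902.
PN = (p₁ − p₀)/p₁ = (0.0246 − 0.00902) / 0.0246 ≈ 0.63333.
Attributable cases ≈ PN × (exposed cases) = 0.63333 × 1513 ≈ 958.23.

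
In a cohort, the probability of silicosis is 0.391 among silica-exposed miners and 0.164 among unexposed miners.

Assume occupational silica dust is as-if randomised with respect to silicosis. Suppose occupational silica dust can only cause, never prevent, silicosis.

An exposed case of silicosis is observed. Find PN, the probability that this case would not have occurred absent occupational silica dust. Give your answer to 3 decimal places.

Let p₁ = 0.391, p₀ = 0.164.
Under exogeneity and monotonicity, PN = (p₁ − p₀) / p₁.
PN = (0.391 − 0.164) / 0.391 = 0.227 / 0.391 ≈ 0.5806

PN ≈ 0.581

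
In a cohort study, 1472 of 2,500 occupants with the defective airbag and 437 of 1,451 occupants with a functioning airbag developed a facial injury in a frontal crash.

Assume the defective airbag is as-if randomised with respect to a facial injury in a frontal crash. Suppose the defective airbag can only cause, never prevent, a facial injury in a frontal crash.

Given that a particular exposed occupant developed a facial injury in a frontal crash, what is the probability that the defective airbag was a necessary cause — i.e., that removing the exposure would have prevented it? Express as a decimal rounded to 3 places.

PN ≈ 0.488

p₁ = P(outcome | exposed) = 1472/2500 = 0.5888
p₀ = P(outcome | unexposed) = 437/1451 = 0.30117
Under exogeneity and monotonicity, PN = (p₁ − p₀) / p₁.
PN = (0.5888 − 0.30117) / 0.5888 = 0.28763 / 0.5888 ≈ 0.4885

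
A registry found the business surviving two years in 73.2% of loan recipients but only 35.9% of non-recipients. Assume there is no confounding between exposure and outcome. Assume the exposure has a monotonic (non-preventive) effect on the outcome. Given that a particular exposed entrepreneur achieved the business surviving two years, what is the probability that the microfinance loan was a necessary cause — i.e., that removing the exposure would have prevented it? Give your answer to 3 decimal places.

p₁ = 0.732, p₀ = 0.359.
Under exogeneity and monotonicity, PN = (p₁ − p₀) / p₁.
PN = (0.732 − 0.359) / 0.732 = 0.373 / 0.732 ≈ 0.5096

PN ≈ 0.510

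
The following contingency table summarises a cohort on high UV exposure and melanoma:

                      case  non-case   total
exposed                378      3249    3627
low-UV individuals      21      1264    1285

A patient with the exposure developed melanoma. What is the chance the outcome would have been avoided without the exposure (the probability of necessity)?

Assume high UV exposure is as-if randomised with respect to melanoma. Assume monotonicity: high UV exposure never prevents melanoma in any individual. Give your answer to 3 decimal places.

p₁ = P(outcome | exposed) = 378/3627 = 0.10422
p₀ = P(outcome | unexposed) = 21/1285 = 0.016342
Under exogeneity and monotonicity, PN = (p₁ − p₀) / p₁.
PN = (0.10422 − 0.016342) / 0.10422 = 0.087876 / 0.10422 ≈ 0.8432

PN ≈ 0.843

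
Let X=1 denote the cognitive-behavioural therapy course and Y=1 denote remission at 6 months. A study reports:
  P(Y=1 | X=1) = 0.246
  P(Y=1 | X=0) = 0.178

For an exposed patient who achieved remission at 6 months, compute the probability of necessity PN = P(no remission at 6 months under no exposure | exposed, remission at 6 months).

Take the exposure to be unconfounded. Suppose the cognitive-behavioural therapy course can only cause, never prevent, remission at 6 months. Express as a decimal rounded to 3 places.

PN ≈ 0.276

Let p₁ = 0.246, p₀ = 0.178.
Under exogeneity and monotonicity, PN = (p₁ − p₀) / p₁.
PN = (0.246 − 0.178) / 0.246 = 0.068 / 0.246 ≈ 0.2764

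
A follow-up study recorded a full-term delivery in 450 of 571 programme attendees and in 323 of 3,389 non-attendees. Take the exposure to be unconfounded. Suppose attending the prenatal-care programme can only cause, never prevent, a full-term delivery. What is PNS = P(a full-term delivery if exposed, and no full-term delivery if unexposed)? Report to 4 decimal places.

p₁ = P(outcome | exposed) = 450/571 = 0.78809
p₀ = P(outcome | unexposed) = 323/3389 = 0.095308
Under exogeneity and monotonicity, PNS = p₁ − p₀.
PNS = 0.78809 − 0.095308 = 0.69278

PNS ≈ 0.6928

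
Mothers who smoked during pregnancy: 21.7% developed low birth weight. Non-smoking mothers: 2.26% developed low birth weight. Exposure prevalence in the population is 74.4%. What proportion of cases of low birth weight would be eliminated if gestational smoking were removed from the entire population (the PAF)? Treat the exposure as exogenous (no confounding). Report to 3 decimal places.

p₁ = 0.217, p₀ = 0.0226.
Overall risk P(Y=1) = π·p₁ + (1−π)·p₀ = 0.744×0.217 + 0.256×0.0226 = 0.16723.
Under exogeneity, PAF = [P(Y=1) − p₀] / P(Y=1).
PAF = (0.16723 − 0.0226) / 0.16723 ≈ 0.8649

PAF ≈ 0.865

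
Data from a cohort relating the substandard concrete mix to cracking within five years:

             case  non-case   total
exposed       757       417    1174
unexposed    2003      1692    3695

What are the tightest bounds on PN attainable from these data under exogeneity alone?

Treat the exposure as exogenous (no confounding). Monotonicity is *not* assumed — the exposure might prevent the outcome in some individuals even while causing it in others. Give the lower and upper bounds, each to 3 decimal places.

0.159 ≤ PN ≤ 0.710

p₁ = P(outcome | exposed) = 757/1174 = 0.6448
p₀ = P(outcome | unexposed) = 2003/3695 = 0.54208
Under exogeneity alone the bounds on PN are max{0,(p₁−p₀)/p₁} ≤ PN ≤ min{1,(1−p₀)/p₁}.
  lower = (p₁ − p₀)/p₁ = 0.10272 / 0.6448 ≈ 0.1593
  upper = min{1, (1 − p₀)/p₁} = 0.45792 / 0.6448 ≈ 0.7102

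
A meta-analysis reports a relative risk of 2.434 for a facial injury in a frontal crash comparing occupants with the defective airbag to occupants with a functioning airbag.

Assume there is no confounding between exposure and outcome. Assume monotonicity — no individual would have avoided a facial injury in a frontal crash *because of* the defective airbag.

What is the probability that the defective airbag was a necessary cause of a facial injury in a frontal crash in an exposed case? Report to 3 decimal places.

Under exogeneity and monotonicity, PN = (RR − 1) / RR = 1 − 1/RR.
PN = (2.434 − 1) / 2.434 = 1.434 / 2.434 ≈ 0.5892

PN ≈ 0.589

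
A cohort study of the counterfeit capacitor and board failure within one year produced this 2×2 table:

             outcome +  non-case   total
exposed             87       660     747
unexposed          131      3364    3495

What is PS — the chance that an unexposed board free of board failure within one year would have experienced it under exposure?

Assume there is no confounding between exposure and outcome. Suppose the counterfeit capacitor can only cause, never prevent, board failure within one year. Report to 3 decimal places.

p₁ = P(outcome | exposed) = 87/747 = 0.11647
p₀ = P(outcome | unexposed) = 131/3495 = 0.037482
Under exogeneity and monotonicity, PS = (p₁ − p₀)/(1 − p₀).
PS = (0.11647 − 0.037482) / 0.96252 ≈ 0.0821

PS ≈ 0.082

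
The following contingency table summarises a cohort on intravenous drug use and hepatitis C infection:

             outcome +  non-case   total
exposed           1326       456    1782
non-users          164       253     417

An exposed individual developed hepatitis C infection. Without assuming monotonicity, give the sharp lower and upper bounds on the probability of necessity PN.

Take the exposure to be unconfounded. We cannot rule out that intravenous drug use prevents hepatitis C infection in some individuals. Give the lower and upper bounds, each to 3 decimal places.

p₁ = P(outcome | exposed) = 1326/1782 = 0.74411
p₀ = P(outcome | unexposed) = 164/417 = 0.39329
Under exogeneity alone the bounds on PN are max{0,(p₁−p₀)/p₁} ≤ PN ≤ min{1,(1−p₀)/p₁}.
  lower = (p₁ − p₀)/p₁ = 0.35082 / 0.74411 ≈ 0.4715
  upper = min{1, (1 − p₀)/p₁} = 0.60671 / 0.74411 ≈ 0.8154

0.471 ≤ PN ≤ 0.815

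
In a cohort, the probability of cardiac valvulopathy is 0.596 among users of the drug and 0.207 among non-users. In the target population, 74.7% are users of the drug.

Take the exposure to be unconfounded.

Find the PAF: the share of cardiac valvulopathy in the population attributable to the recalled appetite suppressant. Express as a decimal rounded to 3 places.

Let p₁ = 0.596, p₀ = 0.207.
Overall risk P(Y=1) = π·p₁ + (1−π)·p₀ = 0.747×0.596 + 0.253×0.207 = 0.49758.
Under exogeneity, PAF = [P(Y=1) − p₀] / P(Y=1).
PAF = (0.49758 − 0.207) / 0.49758 ≈ 0.5840

PAF ≈ 0.584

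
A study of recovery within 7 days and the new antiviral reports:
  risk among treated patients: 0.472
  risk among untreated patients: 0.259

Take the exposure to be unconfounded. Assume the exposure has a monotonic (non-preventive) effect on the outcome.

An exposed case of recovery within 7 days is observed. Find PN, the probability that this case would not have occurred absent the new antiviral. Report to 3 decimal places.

Let p₁ = 0.472, p₀ = 0.259.
Under exogeneity and monotonicity, PN = (p₁ − p₀) / p₁.
PN = (0.472 − 0.259) / 0.472 = 0.213 / 0.472 ≈ 0.4513

PN ≈ 0.451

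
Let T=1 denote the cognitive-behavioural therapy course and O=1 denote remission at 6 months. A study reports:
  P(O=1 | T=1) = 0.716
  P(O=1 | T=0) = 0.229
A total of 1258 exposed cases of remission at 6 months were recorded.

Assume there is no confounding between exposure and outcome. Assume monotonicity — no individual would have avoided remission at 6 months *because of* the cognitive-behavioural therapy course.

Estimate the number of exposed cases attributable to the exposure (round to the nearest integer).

Let p₁ = 0.716, p₀ = 0.229.
PN = (p₁ − p₀)/p₁ = (0.716 − 0.229) / 0.716 ≈ 0.68017.
Attributable cases ≈ PN × (exposed cases) = 0.68017 × 1258 ≈ 855.65.

about 856 cases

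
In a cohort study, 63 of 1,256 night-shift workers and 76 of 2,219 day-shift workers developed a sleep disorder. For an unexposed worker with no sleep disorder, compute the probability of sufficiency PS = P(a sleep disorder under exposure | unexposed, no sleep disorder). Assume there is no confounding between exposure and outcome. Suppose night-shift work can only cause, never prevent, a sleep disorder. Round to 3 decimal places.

PS ≈ 0.016

p₁ = P(outcome | exposed) = 63/1256 = 0.050159
p₀ = P(outcome | unexposed) = 76/2219 = 0.03425
Under exogeneity and monotonicity, PS = (p₁ − p₀) / (1 − p₀).
PS = (0.050159 − 0.03425) / (1 − 0.03425) = 0.01591 / 0.96575 ≈ 0.0165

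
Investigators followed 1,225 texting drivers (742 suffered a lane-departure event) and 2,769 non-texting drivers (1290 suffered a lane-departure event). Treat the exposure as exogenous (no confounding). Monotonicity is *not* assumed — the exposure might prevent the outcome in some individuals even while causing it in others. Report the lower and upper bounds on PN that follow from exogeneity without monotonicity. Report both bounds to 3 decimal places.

0.231 ≤ PN ≤ 0.882

p₁ = P(outcome | exposed) = 742/1225 = 0.60571
p₀ = P(outcome | unexposed) = 1290/2769 = 0.46587
Under exogeneity alone the bounds on PN are max{0,(p₁−p₀)/p₁} ≤ PN ≤ min{1,(1−p₀)/p₁}.
  lower = (p₁ − p₀)/p₁ = 0.13984 / 0.60571 ≈ 0.2309
  upper = min{1, (1 − p₀)/p₁} = 0.53413 / 0.60571 ≈ 0.8818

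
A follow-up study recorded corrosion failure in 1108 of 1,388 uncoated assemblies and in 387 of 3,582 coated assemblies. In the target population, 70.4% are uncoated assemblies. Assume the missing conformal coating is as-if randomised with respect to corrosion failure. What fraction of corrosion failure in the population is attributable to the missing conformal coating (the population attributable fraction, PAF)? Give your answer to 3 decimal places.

PAF ≈ 0.818

p₁ = P(outcome | exposed) = 1108/1388 = 0.79827
p₀ = P(outcome | unexposed) = 387/3582 = 0.10804
Overall risk P(Y=1) = π·p₁ + (1−π)·p₀ = 0.704×0.79827 + 0.296×0.10804 = 0.59396.
Under exogeneity, PAF = [P(Y=1) − p₀] / P(Y=1).
PAF = (0.59396 − 0.10804) / 0.59396 ≈ 0.8181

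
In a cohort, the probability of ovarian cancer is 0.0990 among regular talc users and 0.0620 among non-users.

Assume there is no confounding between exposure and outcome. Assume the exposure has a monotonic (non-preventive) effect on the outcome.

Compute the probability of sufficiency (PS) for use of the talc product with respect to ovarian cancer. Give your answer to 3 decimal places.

Let p₁ = 0.099, p₀ = 0.062.
Under exogeneity and monotonicity, PS = (p₁ − p₀) / (1 − p₀).
PS = (0.099 − 0.062) / (1 − 0.062) = 0.037 / 0.938 ≈ 0.0394

PS ≈ 0.039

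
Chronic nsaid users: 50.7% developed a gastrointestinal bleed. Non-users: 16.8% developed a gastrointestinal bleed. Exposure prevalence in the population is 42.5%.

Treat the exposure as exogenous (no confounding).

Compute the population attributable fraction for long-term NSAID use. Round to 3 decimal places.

p₁ = 0.507, p₀ = 0.168.
Overall risk P(Y=1) = π·p₁ + (1−π)·p₀ = 0.425×0.507 + 0.575×0.168 = 0.31207.
Under exogeneity, PAF = [P(Y=1) − p₀] / P(Y=1).
PAF = (0.31207 − 0.168) / 0.31207 ≈ 0.4617

PAF ≈ 0.462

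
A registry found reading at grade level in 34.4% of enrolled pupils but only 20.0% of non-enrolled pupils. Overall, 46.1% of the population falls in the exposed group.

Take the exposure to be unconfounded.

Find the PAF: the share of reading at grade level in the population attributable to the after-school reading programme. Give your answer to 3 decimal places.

p₁ = 0.344, p₀ = 0.2.
Overall risk P(Y=1) = π·p₁ + (1−π)·p₀ = 0.461×0.344 + 0.539×0.2 = 0.26638.
Under exogeneity, PAF = [P(Y=1) − p₀] / P(Y=1).
PAF = (0.26638 − 0.2) / 0.26638 ≈ 0.2492

PAF ≈ 0.249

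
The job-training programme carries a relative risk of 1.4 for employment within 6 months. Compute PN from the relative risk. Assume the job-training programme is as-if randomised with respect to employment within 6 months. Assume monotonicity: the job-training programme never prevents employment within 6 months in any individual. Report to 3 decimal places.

PN ≈ 0.286

Under exogeneity and monotonicity, PN = (RR − 1) / RR = 1 − 1/RR.
PN = (1.4 − 1) / 1.4 = 0.4 / 1.4 ≈ 0.2857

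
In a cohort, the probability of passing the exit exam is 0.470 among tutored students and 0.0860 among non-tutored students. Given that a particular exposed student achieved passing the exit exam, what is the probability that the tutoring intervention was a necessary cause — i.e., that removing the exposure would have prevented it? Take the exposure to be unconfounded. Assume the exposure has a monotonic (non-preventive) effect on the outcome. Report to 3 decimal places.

PN ≈ 0.817

Let p₁ = 0.47, p₀ = 0.086.
Under exogeneity and monotonicity, PN = (p₁ − p₀) / p₁.
PN = (0.47 − 0.086) / 0.47 = 0.384 / 0.47 ≈ 0.8170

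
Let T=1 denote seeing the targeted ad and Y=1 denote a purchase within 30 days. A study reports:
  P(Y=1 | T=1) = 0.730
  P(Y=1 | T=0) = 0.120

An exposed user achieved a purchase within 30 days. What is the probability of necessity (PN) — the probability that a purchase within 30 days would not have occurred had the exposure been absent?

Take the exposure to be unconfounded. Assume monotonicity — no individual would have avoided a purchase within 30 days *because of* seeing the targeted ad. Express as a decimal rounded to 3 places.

PN ≈ 0.836

Let p₁ = 0.73, p₀ = 0.12.
Under exogeneity and monotonicity, PN = (p₁ − p₀) / p₁.
PN = (0.73 − 0.12) / 0.73 = 0.61 / 0.73 ≈ 0.8356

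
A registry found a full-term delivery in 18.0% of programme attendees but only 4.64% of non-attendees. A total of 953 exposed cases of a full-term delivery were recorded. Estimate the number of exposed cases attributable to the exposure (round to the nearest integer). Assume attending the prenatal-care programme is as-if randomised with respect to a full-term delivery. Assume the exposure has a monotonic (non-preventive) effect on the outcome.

p₁ = 0.18, p₀ = 0.0464.
PN = (p₁ − p₀)/p₁ = (0.18 − 0.0464) / 0.18 ≈ 0.74222.
Attributable cases ≈ PN × (exposed cases) = 0.74222 × 953 ≈ 707.34.

about 707 cases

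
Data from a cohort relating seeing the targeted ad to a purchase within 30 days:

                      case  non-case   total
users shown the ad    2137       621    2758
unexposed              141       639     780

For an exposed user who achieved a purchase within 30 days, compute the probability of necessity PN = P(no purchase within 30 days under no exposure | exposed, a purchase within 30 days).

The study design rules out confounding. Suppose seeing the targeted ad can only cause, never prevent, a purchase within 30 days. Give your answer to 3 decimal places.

PN ≈ 0.767

p₁ = P(outcome | exposed) = 2137/2758 = 0.77484
p₀ = P(outcome | unexposed) = 141/780 = 0.18077
Under exogeneity and monotonicity, PN = (p₁ − p₀) / p₁.
PN = (0.77484 − 0.18077) / 0.77484 = 0.59407 / 0.77484 ≈ 0.7667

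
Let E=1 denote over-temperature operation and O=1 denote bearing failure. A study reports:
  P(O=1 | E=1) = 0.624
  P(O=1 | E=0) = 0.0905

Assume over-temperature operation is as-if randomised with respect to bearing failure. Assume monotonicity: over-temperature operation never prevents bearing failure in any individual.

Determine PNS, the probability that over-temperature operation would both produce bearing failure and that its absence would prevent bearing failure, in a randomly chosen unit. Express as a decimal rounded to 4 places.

Let p₁ = 0.624, p₀ = 0.0905.
Under exogeneity and monotonicity, PNS = p₁ − p₀.
PNS = 0.624 − 0.0905 = 0.5335

PNS ≈ 0.5335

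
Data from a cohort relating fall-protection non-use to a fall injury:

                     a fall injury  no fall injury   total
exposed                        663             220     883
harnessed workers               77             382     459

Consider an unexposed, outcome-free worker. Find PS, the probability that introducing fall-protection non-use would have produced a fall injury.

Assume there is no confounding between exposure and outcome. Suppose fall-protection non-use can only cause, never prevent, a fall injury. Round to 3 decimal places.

PS ≈ 0.701

p₁ = P(outcome | exposed) = 663/883 = 0.75085
p₀ = P(outcome | unexposed) = 77/459 = 0.16776
Under exogeneity and monotonicity, PS = (p₁ − p₀)/(1 − p₀).
PS = (0.75085 − 0.16776) / 0.83224 ≈ 0.7006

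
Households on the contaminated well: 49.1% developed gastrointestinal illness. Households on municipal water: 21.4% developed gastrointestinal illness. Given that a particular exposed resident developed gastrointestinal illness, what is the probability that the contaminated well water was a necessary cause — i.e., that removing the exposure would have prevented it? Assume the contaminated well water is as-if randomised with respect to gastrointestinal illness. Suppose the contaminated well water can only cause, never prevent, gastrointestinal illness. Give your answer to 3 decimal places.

PN ≈ 0.564

p₁ = 0.491, p₀ = 0.214.
Under exogeneity and monotonicity, PN = (p₁ − p₀) / p₁.
PN = (0.491 − 0.214) / 0.491 = 0.277 / 0.491 ≈ 0.5642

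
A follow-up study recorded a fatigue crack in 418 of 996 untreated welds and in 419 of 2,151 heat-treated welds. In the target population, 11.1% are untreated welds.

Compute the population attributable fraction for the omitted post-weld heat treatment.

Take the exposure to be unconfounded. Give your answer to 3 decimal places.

p₁ = P(outcome | exposed) = 418/996 = 0.41968
p₀ = P(outcome | unexposed) = 419/2151 = 0.19479
Overall risk P(Y=1) = π·p₁ + (1−π)·p₀ = 0.111×0.41968 + 0.889×0.19479 = 0.21976.
Under exogeneity, PAF = [P(Y=1) − p₀] / P(Y=1).
PAF = (0.21976 − 0.19479) / 0.21976 ≈ 0.1136

PAF ≈ 0.114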